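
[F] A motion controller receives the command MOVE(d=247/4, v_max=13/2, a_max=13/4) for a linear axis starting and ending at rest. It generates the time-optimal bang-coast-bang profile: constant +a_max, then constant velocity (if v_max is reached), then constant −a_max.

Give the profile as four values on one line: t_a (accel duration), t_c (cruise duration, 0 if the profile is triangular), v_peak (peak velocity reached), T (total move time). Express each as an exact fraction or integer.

t_a=2 t_c=15/2 v_peak=13/2 T=23/2

vₘ²/aₘ = (13/2)²/(13/4) = 13
247/4 ≥ 13 → trapezoidal
t_a = (13/2)/(13/4) = 2; v_peak = 13/2
d_cruise = 247/4 − 13 = 195/4; t_c = (195/4)/(13/2) = 15/2
T = 2·2 + 15/2 = 23/2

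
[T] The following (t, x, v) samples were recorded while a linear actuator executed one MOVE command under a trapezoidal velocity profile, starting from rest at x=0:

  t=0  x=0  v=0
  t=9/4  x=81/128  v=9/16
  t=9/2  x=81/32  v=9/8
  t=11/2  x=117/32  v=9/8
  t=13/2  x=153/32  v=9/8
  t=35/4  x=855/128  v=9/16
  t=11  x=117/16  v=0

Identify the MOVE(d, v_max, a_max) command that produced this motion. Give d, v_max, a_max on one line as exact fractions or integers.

d=117/16 v_max=9/8 a_max=1/4

final state: t=11, x=117/16, v=0 → d = 117/16
a_max = (9/16−0)/(9/4−0) = 1/4
max v = 9/8 over t∈[9/2,13/2] → v_max = 9/8
check: 9/8·(9/2+2) = 117/16 ✓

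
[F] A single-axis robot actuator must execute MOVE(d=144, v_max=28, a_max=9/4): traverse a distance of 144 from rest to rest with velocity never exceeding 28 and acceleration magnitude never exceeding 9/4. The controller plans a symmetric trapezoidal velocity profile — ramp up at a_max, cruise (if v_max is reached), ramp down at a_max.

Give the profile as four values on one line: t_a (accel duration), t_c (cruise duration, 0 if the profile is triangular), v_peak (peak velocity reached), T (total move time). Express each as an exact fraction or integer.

t_a=8 t_c=0 v_peak=18 T=16

vₘ²/aₘ = 28²/(9/4) = 3136/9
144 < 3136/9 ⇒ no cruise
v_peak = √(144·9/4) = √324 = 18
t_a = 18/(9/4) = 8; t_c = 0
T = 2·8 = 16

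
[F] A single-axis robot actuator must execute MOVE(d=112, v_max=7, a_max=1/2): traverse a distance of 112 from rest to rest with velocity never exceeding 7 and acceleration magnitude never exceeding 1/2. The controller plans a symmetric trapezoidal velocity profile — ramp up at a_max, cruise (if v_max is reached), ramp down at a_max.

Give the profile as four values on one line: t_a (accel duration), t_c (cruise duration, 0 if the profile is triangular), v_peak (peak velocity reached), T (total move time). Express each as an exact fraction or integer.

t_a=14 t_c=2 v_peak=7 T=30

v_max²/a_max = 7²/(1/2) = 98
112 ≥ 98 ⇒ cruise phase
t_a = 7/(1/2) = 14; v_peak = 7
d_cruise = 112 − 98 = 14; t_c = 14/7 = 2
T = 2·14 + 2 = 30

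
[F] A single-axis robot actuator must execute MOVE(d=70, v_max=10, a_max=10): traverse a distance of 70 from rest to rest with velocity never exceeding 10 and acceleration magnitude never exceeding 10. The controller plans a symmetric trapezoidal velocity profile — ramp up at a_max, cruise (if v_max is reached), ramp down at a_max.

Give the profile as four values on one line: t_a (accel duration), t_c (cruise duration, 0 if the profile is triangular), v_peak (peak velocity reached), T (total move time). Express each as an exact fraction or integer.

t_a=1 t_c=6 v_peak=10 T=8

(v_max)²/a_max = 10²/10 = 10
70 ≥ 10 → trapezoidal
t_a = 10/10 = 1; v_peak = 10
d_cruise = 70 − 10 = 60; t_c = 60/10 = 6
T = 2·1 + 6 = 8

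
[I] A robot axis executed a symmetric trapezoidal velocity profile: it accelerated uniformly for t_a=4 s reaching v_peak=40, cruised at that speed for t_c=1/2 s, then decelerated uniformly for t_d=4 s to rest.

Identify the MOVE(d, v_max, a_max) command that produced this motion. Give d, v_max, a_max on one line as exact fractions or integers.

a_max = 40/4 = 10
d_a = ½·40·4 = 80; d_c = 40·1/2 = 20
d = 2·80 + 20 = 180
t_c = 1/2 > 0 → v_max = v_peak = 40

d=180 v_max=40 a_max=10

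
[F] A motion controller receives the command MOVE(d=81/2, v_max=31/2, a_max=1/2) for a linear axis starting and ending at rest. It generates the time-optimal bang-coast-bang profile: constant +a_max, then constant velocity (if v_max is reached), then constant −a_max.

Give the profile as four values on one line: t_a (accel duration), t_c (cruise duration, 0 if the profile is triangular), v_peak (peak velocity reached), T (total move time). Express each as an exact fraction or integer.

t_a=9 t_c=0 v_peak=9/2 T=18

(v_max)²/a_max = (31/2)²/(1/2) = 961/2
81/2 < 961/2 ⇒ no cruise
v_peak = √(81/2·1/2) = √(81/4) = 9/2
t_a = (9/2)/(1/2) = 9; t_c = 0
T = 2·9 = 18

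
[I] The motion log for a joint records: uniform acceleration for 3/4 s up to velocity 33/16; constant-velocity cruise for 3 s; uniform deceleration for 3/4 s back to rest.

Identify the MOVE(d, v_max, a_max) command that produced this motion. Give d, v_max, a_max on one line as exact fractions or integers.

d=495/64 v_max=33/16 a_max=11/4

a_max = (33/16)/(3/4) = 11/4
d_a = ½·33/16·3/4 = 99/128; d_c = 33/16·3 = 99/16
d = 2·99/128 + 99/16 = 495/64
t_c = 3 > 0 so v_max = 33/16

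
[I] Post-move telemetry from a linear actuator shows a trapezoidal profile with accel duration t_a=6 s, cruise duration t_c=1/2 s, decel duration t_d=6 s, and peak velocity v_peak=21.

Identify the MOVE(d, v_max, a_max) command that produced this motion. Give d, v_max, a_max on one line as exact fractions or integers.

d=273/2 v_max=21 a_max=7/2

a_max = 21/6 = 7/2
d_a = ½·21·6 = 63; d_c = 21·1/2 = 21/2
d = 2·63 + 21/2 = 273/2
t_c = 1/2 > 0 so v_max = 21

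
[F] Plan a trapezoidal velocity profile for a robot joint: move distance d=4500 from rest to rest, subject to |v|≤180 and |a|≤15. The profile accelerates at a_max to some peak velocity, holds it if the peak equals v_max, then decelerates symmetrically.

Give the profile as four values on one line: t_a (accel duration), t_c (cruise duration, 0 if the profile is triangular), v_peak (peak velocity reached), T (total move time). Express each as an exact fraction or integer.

t_a=12 t_c=13 v_peak=180 T=37

vₘ²/aₘ = 180²/15 = 2160
4500 ≥ 2160 ⇒ cruise phase
t_a = 180/15 = 12; v_peak = 180
d_cruise = 4500 − 2160 = 2340; t_c = 2340/180 = 13
T = 2·12 + 13 = 37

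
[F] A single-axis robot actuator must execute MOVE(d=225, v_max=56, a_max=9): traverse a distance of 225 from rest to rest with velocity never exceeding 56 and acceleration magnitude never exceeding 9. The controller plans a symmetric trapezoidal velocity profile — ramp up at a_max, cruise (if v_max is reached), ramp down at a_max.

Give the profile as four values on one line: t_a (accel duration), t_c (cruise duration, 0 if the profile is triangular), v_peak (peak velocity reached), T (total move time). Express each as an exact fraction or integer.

t_a=5 t_c=0 v_peak=45 T=10

vₘ²/aₘ = 56²/9 = 3136/9
225 < 3136/9 so t_c = 0
v_peak = √(225·9) = √2025 = 45
t_a = 45/9 = 5; t_c = 0
T = 2·5 = 10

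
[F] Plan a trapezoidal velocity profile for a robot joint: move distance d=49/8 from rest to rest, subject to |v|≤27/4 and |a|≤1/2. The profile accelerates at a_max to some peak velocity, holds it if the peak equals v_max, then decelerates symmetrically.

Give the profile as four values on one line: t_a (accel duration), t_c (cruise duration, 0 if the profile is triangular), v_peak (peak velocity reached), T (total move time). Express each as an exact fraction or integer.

(v_max)²/a_max = (27/4)²/(1/2) = 729/8
49/8 < 729/8 → triangular
v_peak = √(49/8·1/2) = √(49/16) = 7/4
t_a = (7/4)/(1/2) = 7/2; t_c = 0
T = 2·7/2 = 7

t_a=7/2 t_c=0 v_peak=7/4 T=7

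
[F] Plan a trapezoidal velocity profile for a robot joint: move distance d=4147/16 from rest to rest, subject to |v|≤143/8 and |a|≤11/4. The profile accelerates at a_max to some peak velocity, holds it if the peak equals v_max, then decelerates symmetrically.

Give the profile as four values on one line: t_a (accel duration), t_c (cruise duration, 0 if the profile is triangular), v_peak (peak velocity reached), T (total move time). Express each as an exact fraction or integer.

vₘ²/aₘ = (143/8)²/(11/4) = 1859/16
4147/16 ≥ 1859/16 → trapezoidal
t_a = (143/8)/(11/4) = 13/2; v_peak = 143/8
d_cruise = 4147/16 − 1859/16 = 143; t_c = 143/(143/8) = 8
T = 2·13/2 + 8 = 21

t_a=13/2 t_c=8 v_peak=143/8 T=21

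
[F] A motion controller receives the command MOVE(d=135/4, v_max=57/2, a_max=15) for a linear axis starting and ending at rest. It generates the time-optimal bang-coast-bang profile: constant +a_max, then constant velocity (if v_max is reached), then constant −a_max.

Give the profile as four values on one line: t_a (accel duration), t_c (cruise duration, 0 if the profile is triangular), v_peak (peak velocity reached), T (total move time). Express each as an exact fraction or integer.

v_max²/a_max = (57/2)²/15 = 1083/20
135/4 < 1083/20 ⇒ no cruise
v_peak = √(135/4·15) = √(2025/4) = 45/2
t_a = (45/2)/15 = 3/2; t_c = 0
T = 2·3/2 = 3

t_a=3/2 t_c=0 v_peak=45/2 T=3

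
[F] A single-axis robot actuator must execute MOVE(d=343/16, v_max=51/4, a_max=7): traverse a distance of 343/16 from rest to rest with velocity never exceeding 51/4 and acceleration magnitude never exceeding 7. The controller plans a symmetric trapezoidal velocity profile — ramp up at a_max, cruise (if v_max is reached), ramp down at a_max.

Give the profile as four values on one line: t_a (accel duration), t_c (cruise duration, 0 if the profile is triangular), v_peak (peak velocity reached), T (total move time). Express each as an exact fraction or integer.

v_max²/a_max = (51/4)²/7 = 2601/112
343/16 < 2601/112 ⇒ no cruise
v_peak = √(343/16·7) = √(2401/16) = 49/4
t_a = (49/4)/7 = 7/4; t_c = 0
T = 2·7/4 = 7/2

t_a=7/4 t_c=0 v_peak=49/4 T=7/2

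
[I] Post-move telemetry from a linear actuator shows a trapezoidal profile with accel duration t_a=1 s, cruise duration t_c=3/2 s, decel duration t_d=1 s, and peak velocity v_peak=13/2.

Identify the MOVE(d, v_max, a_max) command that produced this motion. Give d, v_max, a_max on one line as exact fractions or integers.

a_max = (13/2)/1 = 13/2
d_a = ½·13/2·1 = 13/4; d_c = 13/2·3/2 = 39/4
d = 2·13/4 + 39/4 = 65/4
t_c = 3/2 > 0 ⇒ limit active, v_max = 13/2

d=65/4 v_max=13/2 a_max=13/2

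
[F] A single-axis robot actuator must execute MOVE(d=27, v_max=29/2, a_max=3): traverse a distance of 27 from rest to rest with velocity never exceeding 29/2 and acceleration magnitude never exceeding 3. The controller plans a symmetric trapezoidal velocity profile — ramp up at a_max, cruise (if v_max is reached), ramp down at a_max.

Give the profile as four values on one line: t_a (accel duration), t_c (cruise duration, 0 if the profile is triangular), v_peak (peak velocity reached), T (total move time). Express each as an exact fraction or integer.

t_a=3 t_c=0 v_peak=9 T=6

vₘ²/aₘ = (29/2)²/3 = 841/12
27 < 841/12 → triangular
v_peak = √(27·3) = √81 = 9
t_a = 9/3 = 3; t_c = 0
T = 2·3 = 6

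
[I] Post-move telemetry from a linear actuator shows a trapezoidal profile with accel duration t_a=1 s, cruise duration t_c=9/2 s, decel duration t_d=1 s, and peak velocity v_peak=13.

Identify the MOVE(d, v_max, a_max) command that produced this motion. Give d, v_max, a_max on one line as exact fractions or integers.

d=143/2 v_max=13 a_max=13

a_max = 13/1 = 13
d_a = ½·13·1 = 13/2; d_c = 13·9/2 = 117/2
d = 2·13/2 + 117/2 = 143/2
t_c = 9/2 > 0 so v_max = 13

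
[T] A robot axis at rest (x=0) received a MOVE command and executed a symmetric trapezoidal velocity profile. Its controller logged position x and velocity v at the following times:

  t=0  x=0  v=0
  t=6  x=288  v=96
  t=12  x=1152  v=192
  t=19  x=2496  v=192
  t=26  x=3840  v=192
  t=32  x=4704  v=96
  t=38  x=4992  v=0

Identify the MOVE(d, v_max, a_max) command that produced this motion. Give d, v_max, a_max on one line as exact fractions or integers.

final state: t=38, x=4992, v=0 → d = 4992
a_max = (96−0)/(6−0) = 16
max v = 192 over t∈[12,26] → v_max = 192
check: 192·(12+14) = 4992 ✓

d=4992 v_max=192 a_max=16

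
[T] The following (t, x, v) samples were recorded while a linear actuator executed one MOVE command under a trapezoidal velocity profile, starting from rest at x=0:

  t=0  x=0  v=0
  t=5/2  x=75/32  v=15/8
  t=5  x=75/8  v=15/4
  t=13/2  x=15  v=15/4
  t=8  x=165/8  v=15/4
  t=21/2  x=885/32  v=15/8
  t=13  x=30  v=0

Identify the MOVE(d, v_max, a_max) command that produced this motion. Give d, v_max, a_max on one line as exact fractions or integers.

final state: t=13, x=30, v=0 → d = 30
a_max = (15/8−0)/(5/2−0) = 3/4
max v = 15/4 over t∈[5,8] → v_max = 15/4
check: 15/4·(5+3) = 30 ✓

d=30 v_max=15/4 a_max=3/4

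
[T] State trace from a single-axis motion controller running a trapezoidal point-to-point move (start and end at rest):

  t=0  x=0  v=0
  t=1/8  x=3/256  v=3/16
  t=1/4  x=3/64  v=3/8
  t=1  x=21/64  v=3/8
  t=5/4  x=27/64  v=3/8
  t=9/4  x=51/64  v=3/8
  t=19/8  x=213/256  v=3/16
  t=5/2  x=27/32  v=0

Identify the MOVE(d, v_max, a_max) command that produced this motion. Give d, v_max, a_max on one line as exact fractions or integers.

final state: t=5/2, x=27/32, v=0 → d = 27/32
a_max = (3/16−0)/(1/8−0) = 3/2
max v = 3/8 over t∈[1/4,9/4] → v_max = 3/8
check: 3/8·(1/4+2) = 27/32 ✓

d=27/32 v_max=3/8 a_max=3/2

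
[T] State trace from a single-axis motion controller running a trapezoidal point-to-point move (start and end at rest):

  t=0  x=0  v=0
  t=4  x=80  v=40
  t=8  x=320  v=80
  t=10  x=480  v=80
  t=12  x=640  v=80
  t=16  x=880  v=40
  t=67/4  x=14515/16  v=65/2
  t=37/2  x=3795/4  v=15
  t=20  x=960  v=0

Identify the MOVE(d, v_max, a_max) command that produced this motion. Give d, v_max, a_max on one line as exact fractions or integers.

final state: t=20, x=960, v=0 → d = 960
a_max = (40−0)/(4−0) = 10
max v = 80 over t∈[8,12] → v_max = 80
check: 80·(8+4) = 960 ✓

d=960 v_max=80 a_max=10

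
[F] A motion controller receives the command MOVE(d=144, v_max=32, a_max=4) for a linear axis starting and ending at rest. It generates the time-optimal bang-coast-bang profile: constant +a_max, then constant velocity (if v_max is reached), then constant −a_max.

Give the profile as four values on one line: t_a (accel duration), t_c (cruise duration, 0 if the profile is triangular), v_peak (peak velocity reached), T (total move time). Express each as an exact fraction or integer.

(v_max)²/a_max = 32²/4 = 256
144 < 256 so t_c = 0
v_peak = √(144·4) = √576 = 24
t_a = 24/4 = 6; t_c = 0
T = 2·6 = 12

t_a=6 t_c=0 v_peak=24 T=12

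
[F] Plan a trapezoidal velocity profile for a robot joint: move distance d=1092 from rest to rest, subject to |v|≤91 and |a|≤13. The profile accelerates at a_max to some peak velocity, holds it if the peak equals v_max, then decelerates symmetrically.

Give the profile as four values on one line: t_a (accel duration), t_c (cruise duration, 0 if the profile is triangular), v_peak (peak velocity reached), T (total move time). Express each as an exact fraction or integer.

t_a=7 t_c=5 v_peak=91 T=19

vₘ²/aₘ = 91²/13 = 637
1092 ≥ 637 so v_max reached
t_a = 91/13 = 7; v_peak = 91
d_cruise = 1092 − 637 = 455; t_c = 455/91 = 5
T = 2·7 + 5 = 19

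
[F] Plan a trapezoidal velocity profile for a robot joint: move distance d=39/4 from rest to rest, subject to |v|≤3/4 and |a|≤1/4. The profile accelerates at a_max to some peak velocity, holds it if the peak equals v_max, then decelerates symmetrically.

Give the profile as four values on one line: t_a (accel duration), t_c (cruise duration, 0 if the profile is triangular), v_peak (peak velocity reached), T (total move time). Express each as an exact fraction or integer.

(v_max)²/a_max = (3/4)²/(1/4) = 9/4
39/4 ≥ 9/4 so v_max reached
t_a = (3/4)/(1/4) = 3; v_peak = 3/4
d_cruise = 39/4 − 9/4 = 15/2; t_c = (15/2)/(3/4) = 10
T = 2·3 + 10 = 16

t_a=3 t_c=10 v_peak=3/4 T=16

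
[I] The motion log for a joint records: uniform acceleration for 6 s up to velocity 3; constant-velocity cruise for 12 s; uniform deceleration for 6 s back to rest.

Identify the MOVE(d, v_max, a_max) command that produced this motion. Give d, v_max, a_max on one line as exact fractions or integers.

d=54 v_max=3 a_max=1/2

a_max = 3/6 = 1/2
d_a = ½·3·6 = 9; d_c = 3·12 = 36
d = 2·9 + 36 = 54
t_c = 12 > 0 so v_max = 3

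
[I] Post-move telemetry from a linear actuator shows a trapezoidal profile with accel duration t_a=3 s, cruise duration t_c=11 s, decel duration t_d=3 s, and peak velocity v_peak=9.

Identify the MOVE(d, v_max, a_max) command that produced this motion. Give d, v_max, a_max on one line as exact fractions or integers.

d=126 v_max=9 a_max=3

a_max = 9/3 = 3
d_a = ½·9·3 = 27/2; d_c = 9·11 = 99
d = 2·27/2 + 99 = 126
t_c = 11 > 0 → v_max = v_peak = 9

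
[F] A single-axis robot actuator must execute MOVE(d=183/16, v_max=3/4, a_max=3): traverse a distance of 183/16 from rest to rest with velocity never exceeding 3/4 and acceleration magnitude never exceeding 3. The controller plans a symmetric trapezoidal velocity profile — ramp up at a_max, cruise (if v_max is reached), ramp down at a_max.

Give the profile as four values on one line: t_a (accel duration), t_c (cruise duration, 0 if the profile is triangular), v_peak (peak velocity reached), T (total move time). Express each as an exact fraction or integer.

t_a=1/4 t_c=15 v_peak=3/4 T=31/2

v_max²/a_max = (3/4)²/3 = 3/16
183/16 ≥ 3/16 so v_max reached
t_a = (3/4)/3 = 1/4; v_peak = 3/4
d_cruise = 183/16 − 3/16 = 45/4; t_c = (45/4)/(3/4) = 15
T = 2·1/4 + 15 = 31/2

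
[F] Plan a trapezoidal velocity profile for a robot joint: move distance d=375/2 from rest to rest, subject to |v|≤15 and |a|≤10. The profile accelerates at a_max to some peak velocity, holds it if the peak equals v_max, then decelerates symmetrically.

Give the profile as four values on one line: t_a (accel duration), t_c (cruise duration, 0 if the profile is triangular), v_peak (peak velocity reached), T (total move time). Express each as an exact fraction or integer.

(v_max)²/a_max = 15²/10 = 45/2
375/2 ≥ 45/2 → trapezoidal
t_a = 15/10 = 3/2; v_peak = 15
d_cruise = 375/2 − 45/2 = 165; t_c = 165/15 = 11
T = 2·3/2 + 11 = 14

t_a=3/2 t_c=11 v_peak=15 T=14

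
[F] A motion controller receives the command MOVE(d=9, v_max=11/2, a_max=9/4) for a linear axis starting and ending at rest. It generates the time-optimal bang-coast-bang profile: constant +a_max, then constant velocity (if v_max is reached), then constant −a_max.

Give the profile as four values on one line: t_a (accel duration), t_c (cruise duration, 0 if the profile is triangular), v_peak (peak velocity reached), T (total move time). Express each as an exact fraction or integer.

v_max²/a_max = (11/2)²/(9/4) = 121/9
9 < 121/9 ⇒ no cruise
v_peak = √(9·9/4) = √(81/4) = 9/2
t_a = (9/2)/(9/4) = 2; t_c = 0
T = 2·2 = 4

t_a=2 t_c=0 v_peak=9/2 T=4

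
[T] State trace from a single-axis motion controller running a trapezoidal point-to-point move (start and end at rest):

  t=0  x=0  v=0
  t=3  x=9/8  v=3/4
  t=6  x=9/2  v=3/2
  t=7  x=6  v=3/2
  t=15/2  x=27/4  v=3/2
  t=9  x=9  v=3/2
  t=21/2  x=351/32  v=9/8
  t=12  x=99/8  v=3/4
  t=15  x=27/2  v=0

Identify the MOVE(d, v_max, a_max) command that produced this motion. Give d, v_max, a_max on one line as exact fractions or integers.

final state: t=15, x=27/2, v=0 → d = 27/2
a_max = (3/4−0)/(3−0) = 1/4
max v = 3/2 over t∈[6,9] → v_max = 3/2
check: 3/2·(6+3) = 27/2 ✓

d=27/2 v_max=3/2 a_max=1/4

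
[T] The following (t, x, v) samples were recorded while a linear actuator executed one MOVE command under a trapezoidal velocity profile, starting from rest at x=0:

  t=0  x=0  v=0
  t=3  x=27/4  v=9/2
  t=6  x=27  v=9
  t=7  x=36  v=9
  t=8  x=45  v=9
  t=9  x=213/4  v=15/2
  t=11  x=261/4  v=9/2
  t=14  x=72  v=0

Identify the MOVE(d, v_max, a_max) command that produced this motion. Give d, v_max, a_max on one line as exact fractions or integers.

final state: t=14, x=72, v=0 → d = 72
a_max = (9/2−0)/(3−0) = 3/2
max v = 9 over t∈[6,8] → v_max = 9
check: 9·(6+2) = 72 ✓

d=72 v_max=9 a_max=3/2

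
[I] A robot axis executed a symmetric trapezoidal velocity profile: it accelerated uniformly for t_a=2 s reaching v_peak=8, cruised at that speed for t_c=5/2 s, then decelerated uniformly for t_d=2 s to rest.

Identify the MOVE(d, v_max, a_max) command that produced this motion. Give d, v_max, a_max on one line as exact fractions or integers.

d=36 v_max=8 a_max=4

a_max = 8/2 = 4
d_a = ½·8·2 = 8; d_c = 8·5/2 = 20
d = 2·8 + 20 = 36
t_c = 5/2 > 0 → v_max = v_peak = 8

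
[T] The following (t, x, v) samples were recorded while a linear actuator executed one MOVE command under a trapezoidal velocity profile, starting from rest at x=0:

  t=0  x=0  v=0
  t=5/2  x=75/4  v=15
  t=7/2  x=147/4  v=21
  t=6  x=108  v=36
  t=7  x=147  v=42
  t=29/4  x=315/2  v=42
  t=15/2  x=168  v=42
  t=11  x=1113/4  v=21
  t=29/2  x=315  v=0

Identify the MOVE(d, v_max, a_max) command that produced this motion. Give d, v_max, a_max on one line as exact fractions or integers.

d=315 v_max=42 a_max=6

final state: t=29/2, x=315, v=0 → d = 315
a_max = (15−0)/(5/2−0) = 6
max v = 42 over t∈[7,15/2] → v_max = 42
check: 42·(7+1/2) = 315 ✓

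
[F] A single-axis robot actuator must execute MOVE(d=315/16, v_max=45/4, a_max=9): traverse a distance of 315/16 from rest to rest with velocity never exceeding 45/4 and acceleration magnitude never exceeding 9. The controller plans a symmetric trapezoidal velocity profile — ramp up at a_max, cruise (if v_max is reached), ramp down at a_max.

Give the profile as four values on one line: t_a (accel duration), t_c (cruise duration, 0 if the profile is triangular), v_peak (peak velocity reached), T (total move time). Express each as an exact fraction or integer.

t_a=5/4 t_c=1/2 v_peak=45/4 T=3

(v_max)²/a_max = (45/4)²/9 = 225/16
315/16 ≥ 225/16 → trapezoidal
t_a = (45/4)/9 = 5/4; v_peak = 45/4
d_cruise = 315/16 − 225/16 = 45/8; t_c = (45/8)/(45/4) = 1/2
T = 2·5/4 + 1/2 = 3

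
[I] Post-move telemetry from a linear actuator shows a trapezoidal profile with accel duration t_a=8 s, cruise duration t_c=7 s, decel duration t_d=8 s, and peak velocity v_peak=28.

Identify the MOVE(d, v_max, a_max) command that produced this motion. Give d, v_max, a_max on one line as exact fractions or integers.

a_max = 28/8 = 7/2
d_a = ½·28·8 = 112; d_c = 28·7 = 196
d = 2·112 + 196 = 420
t_c = 7 > 0 so v_max = 28

d=420 v_max=28 a_max=7/2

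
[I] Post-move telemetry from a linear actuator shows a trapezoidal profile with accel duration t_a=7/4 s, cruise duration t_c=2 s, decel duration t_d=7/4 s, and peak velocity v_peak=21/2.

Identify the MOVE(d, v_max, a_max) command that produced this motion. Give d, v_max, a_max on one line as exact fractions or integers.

d=315/8 v_max=21/2 a_max=6

a_max = (21/2)/(7/4) = 6
d_a = ½·21/2·7/4 = 147/16; d_c = 21/2·2 = 21
d = 2·147/16 + 21 = 315/8
t_c = 2 > 0 ⇒ limit active, v_max = 21/2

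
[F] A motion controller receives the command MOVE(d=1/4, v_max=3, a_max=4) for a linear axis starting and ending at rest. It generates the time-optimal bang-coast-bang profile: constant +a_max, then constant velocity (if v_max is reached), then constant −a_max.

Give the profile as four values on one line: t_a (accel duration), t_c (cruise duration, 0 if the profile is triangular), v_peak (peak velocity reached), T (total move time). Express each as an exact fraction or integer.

v_max²/a_max = 3²/4 = 9/4
1/4 < 9/4 ⇒ no cruise
v_peak = √(1/4·4) = √1 = 1
t_a = 1/4; t_c = 0
T = 2·1/4 = 1/2

t_a=1/4 t_c=0 v_peak=1 T=1/2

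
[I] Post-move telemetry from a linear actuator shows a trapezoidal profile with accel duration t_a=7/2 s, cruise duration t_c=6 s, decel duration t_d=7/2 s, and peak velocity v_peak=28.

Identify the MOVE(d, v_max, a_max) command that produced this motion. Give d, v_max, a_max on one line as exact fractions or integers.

a_max = 28/(7/2) = 8
d_a = ½·28·7/2 = 49; d_c = 28·6 = 168
d = 2·49 + 168 = 266
t_c = 6 > 0 so v_max = 28

d=266 v_max=28 a_max=8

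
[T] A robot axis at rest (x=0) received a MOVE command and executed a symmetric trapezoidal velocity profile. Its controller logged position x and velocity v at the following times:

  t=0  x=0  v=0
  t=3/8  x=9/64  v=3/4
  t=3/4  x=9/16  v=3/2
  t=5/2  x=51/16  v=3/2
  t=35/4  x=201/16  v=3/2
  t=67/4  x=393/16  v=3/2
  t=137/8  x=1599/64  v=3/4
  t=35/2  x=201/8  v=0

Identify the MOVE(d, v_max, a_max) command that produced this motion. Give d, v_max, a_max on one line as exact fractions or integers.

final state: t=35/2, x=201/8, v=0 → d = 201/8
a_max = (3/4−0)/(3/8−0) = 2
max v = 3/2 over t∈[3/4,67/4] → v_max = 3/2
check: 3/2·(3/4+16) = 201/8 ✓

d=201/8 v_max=3/2 a_max=2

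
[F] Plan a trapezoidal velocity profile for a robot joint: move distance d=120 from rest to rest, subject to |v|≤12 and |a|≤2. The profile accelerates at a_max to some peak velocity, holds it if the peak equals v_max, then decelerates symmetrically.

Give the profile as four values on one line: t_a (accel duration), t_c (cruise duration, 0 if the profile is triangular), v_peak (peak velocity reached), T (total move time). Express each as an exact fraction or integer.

t_a=6 t_c=4 v_peak=12 T=16

vₘ²/aₘ = 12²/2 = 72
120 ≥ 72 so v_max reached
t_a = 12/2 = 6; v_peak = 12
d_cruise = 120 − 72 = 48; t_c = 48/12 = 4
T = 2·6 + 4 = 16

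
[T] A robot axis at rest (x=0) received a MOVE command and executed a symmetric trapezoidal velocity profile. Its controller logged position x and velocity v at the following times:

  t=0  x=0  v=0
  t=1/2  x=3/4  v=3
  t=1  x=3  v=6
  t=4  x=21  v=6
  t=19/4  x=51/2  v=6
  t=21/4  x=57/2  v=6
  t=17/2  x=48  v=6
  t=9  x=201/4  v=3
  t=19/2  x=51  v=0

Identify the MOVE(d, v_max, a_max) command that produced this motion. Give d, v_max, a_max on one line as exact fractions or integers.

d=51 v_max=6 a_max=6

final state: t=19/2, x=51, v=0 → d = 51
a_max = (3−0)/(1/2−0) = 6
max v = 6 over t∈[1,17/2] → v_max = 6
check: 6·(1+15/2) = 51 ✓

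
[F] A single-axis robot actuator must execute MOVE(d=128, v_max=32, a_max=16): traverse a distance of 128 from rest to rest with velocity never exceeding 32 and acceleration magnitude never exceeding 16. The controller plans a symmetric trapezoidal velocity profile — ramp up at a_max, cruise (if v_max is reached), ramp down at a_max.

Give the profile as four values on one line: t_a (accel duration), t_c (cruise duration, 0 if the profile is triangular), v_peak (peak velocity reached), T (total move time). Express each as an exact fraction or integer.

v_max²/a_max = 32²/16 = 64
128 ≥ 64 ⇒ cruise phase
t_a = 32/16 = 2; v_peak = 32
d_cruise = 128 − 64 = 64; t_c = 64/32 = 2
T = 2·2 + 2 = 6

t_a=2 t_c=2 v_peak=32 T=6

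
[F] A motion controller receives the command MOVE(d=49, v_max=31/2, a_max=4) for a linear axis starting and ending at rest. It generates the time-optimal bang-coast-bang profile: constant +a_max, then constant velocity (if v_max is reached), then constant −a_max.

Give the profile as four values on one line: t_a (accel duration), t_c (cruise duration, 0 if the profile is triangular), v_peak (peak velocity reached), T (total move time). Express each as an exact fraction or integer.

t_a=7/2 t_c=0 v_peak=14 T=7

(v_max)²/a_max = (31/2)²/4 = 961/16
49 < 961/16 so t_c = 0
v_peak = √(49·4) = √196 = 14
t_a = 14/4 = 7/2; t_c = 0
T = 2·7/2 = 7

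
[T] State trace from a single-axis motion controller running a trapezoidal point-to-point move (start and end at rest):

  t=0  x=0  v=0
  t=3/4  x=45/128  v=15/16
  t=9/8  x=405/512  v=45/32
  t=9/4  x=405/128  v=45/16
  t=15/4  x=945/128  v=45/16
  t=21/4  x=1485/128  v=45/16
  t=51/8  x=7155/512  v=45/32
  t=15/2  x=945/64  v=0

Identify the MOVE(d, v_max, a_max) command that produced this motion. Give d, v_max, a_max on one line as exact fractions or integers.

d=945/64 v_max=45/16 a_max=5/4

final state: t=15/2, x=945/64, v=0 → d = 945/64
a_max = (15/16−0)/(3/4−0) = 5/4
max v = 45/16 over t∈[9/4,21/4] → v_max = 45/16
check: 45/16·(9/4+3) = 945/64 ✓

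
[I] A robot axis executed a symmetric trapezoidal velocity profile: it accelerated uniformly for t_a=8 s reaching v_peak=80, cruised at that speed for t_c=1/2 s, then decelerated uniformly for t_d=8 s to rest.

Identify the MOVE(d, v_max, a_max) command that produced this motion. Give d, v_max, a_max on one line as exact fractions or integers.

a_max = 80/8 = 10
d_a = ½·80·8 = 320; d_c = 80·1/2 = 40
d = 2·320 + 40 = 680
t_c = 1/2 > 0 so v_max = 80

d=680 v_max=80 a_max=10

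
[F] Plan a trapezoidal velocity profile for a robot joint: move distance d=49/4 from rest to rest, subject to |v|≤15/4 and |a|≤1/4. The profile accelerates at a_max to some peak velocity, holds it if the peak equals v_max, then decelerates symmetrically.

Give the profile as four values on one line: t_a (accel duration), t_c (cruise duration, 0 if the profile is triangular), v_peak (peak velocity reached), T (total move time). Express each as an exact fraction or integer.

v_max²/a_max = (15/4)²/(1/4) = 225/4
49/4 < 225/4 ⇒ no cruise
v_peak = √(49/4·1/4) = √(49/16) = 7/4
t_a = (7/4)/(1/4) = 7; t_c = 0
T = 2·7 = 14

t_a=7 t_c=0 v_peak=7/4 T=14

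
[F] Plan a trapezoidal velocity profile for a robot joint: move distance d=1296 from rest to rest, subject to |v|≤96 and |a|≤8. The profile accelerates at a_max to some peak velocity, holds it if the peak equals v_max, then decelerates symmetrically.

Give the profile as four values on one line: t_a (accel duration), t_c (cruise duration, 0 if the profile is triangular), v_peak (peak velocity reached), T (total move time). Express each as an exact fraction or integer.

vₘ²/aₘ = 96²/8 = 1152
1296 ≥ 1152 so v_max reached
t_a = 96/8 = 12; v_peak = 96
d_cruise = 1296 − 1152 = 144; t_c = 144/96 = 3/2
T = 2·12 + 3/2 = 51/2

t_a=12 t_c=3/2 v_peak=96 T=51/2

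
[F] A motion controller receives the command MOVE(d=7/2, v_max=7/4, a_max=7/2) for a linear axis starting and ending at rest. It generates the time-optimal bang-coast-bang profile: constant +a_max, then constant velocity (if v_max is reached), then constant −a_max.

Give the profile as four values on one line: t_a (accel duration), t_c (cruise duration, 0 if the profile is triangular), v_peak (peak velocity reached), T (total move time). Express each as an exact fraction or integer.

vₘ²/aₘ = (7/4)²/(7/2) = 7/8
7/2 ≥ 7/8 ⇒ cruise phase
t_a = (7/4)/(7/2) = 1/2; v_peak = 7/4
d_cruise = 7/2 − 7/8 = 21/8; t_c = (21/8)/(7/4) = 3/2
T = 2·1/2 + 3/2 = 5/2

t_a=1/2 t_c=3/2 v_peak=7/4 T=5/2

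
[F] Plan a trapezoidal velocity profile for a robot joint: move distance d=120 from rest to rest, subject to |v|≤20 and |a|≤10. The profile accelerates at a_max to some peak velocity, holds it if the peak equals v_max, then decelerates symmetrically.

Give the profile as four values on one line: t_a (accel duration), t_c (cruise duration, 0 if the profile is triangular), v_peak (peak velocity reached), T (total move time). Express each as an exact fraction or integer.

t_a=2 t_c=4 v_peak=20 T=8

vₘ²/aₘ = 20²/10 = 40
120 ≥ 40 → trapezoidal
t_a = 20/10 = 2; v_peak = 20
d_cruise = 120 − 40 = 80; t_c = 80/20 = 4
T = 2·2 + 4 = 8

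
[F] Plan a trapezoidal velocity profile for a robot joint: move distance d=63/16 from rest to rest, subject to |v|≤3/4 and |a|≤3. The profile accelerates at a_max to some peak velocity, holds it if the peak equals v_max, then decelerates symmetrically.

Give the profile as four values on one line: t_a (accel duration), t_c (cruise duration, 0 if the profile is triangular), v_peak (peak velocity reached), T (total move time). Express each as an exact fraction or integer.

vₘ²/aₘ = (3/4)²/3 = 3/16
63/16 ≥ 3/16 so v_max reached
t_a = (3/4)/3 = 1/4; v_peak = 3/4
d_cruise = 63/16 − 3/16 = 15/4; t_c = (15/4)/(3/4) = 5
T = 2·1/4 + 5 = 11/2

t_a=1/4 t_c=5 v_peak=3/4 T=11/2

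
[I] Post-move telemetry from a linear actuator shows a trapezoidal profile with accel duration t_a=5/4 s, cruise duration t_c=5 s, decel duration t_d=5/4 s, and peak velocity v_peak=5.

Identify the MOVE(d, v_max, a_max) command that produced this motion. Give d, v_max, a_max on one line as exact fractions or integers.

d=125/4 v_max=5 a_max=4

a_max = 5/(5/4) = 4
d_a = ½·5·5/4 = 25/8; d_c = 5·5 = 25
d = 2·25/8 + 25 = 125/4
t_c = 5 > 0 so v_max = 5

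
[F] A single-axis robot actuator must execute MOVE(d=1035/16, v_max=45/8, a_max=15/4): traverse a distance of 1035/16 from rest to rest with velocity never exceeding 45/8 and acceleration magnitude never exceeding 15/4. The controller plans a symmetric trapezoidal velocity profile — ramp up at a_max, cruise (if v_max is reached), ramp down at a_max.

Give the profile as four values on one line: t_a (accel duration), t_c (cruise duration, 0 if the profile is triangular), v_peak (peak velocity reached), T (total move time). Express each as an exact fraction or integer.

v_max²/a_max = (45/8)²/(15/4) = 135/16
1035/16 ≥ 135/16 → trapezoidal
t_a = (45/8)/(15/4) = 3/2; v_peak = 45/8
d_cruise = 1035/16 − 135/16 = 225/4; t_c = (225/4)/(45/8) = 10
T = 2·3/2 + 10 = 13

t_a=3/2 t_c=10 v_peak=45/8 T=13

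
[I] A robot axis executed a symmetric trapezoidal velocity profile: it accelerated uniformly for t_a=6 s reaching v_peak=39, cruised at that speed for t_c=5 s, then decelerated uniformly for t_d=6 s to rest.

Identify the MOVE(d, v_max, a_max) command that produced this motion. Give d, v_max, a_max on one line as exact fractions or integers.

d=429 v_max=39 a_max=13/2

a_max = 39/6 = 13/2
d_a = ½·39·6 = 117; d_c = 39·5 = 195
d = 2·117 + 195 = 429
t_c = 5 > 0 so v_max = 39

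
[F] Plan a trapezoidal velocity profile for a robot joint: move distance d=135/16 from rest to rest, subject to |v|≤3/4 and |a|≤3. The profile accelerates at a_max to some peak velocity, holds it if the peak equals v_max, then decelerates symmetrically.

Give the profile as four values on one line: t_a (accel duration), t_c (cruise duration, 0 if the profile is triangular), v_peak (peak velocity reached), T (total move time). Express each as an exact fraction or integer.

t_a=1/4 t_c=11 v_peak=3/4 T=23/2

(v_max)²/a_max = (3/4)²/3 = 3/16
135/16 ≥ 3/16 so v_max reached
t_a = (3/4)/3 = 1/4; v_peak = 3/4
d_cruise = 135/16 − 3/16 = 33/4; t_c = (33/4)/(3/4) = 11
T = 2·1/4 + 11 = 23/2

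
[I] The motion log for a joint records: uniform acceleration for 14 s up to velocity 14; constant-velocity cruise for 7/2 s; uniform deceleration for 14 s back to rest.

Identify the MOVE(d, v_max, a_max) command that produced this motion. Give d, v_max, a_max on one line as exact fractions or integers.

d=245 v_max=14 a_max=1

a_max = 14/14 = 1
d_a = ½·14·14 = 98; d_c = 14·7/2 = 49
d = 2·98 + 49 = 245
t_c = 7/2 > 0 → v_max = v_peak = 14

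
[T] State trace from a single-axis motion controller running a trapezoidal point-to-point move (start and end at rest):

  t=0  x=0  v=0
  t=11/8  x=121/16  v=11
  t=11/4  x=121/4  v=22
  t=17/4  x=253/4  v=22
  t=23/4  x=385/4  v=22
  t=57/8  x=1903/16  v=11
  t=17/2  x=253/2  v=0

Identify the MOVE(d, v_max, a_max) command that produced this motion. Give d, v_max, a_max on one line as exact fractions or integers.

final state: t=17/2, x=253/2, v=0 → d = 253/2
a_max = (11−0)/(11/8−0) = 8
max v = 22 over t∈[11/4,23/4] → v_max = 22
check: 22·(11/4+3) = 253/2 ✓

d=253/2 v_max=22 a_max=8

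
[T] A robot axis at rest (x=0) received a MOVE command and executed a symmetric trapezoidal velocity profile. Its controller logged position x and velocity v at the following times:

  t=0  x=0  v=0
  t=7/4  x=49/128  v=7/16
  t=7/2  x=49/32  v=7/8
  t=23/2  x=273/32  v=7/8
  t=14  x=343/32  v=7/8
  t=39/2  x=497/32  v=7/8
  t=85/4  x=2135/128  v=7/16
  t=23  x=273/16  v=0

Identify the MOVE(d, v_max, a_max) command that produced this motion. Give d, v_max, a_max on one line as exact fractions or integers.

final state: t=23, x=273/16, v=0 → d = 273/16
a_max = (7/16−0)/(7/4−0) = 1/4
max v = 7/8 over t∈[7/2,39/2] → v_max = 7/8
check: 7/8·(7/2+16) = 273/16 ✓

d=273/16 v_max=7/8 a_max=1/4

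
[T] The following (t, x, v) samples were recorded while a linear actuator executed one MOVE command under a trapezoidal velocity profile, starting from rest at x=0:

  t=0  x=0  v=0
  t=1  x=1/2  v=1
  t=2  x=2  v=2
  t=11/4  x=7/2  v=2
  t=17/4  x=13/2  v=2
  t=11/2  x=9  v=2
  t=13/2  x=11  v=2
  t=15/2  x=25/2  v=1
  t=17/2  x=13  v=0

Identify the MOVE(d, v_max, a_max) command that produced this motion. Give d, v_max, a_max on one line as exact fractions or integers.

d=13 v_max=2 a_max=1

final state: t=17/2, x=13, v=0 → d = 13
a_max = (1−0)/(1−0) = 1
max v = 2 over t∈[2,13/2] → v_max = 2
check: 2·(2+9/2) = 13 ✓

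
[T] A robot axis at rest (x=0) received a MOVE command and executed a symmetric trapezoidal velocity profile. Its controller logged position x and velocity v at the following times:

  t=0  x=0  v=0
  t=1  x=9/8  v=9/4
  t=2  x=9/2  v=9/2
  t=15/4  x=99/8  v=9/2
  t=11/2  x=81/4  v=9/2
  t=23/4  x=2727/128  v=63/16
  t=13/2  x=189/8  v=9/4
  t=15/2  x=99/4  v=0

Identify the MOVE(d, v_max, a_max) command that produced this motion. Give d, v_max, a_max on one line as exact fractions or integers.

final state: t=15/2, x=99/4, v=0 → d = 99/4
a_max = (9/4−0)/(1−0) = 9/4
max v = 9/2 over t∈[2,11/2] → v_max = 9/2
check: 9/2·(2+7/2) = 99/4 ✓

d=99/4 v_max=9/2 a_max=9/4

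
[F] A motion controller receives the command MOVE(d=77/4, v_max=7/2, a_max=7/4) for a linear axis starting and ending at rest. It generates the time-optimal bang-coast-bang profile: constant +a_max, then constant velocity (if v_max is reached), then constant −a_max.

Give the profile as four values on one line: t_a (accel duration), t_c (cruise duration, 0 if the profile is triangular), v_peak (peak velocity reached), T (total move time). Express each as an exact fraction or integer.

t_a=2 t_c=7/2 v_peak=7/2 T=15/2

vₘ²/aₘ = (7/2)²/(7/4) = 7
77/4 ≥ 7 ⇒ cruise phase
t_a = (7/2)/(7/4) = 2; v_peak = 7/2
d_cruise = 77/4 − 7 = 49/4; t_c = (49/4)/(7/2) = 7/2
T = 2·2 + 7/2 = 15/2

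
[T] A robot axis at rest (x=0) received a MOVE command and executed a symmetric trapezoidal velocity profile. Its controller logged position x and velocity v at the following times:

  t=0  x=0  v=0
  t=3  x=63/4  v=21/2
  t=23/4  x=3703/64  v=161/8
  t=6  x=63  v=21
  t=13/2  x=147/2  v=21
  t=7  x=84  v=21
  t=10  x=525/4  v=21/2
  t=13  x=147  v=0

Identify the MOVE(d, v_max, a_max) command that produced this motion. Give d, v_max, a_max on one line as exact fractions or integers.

final state: t=13, x=147, v=0 → d = 147
a_max = (21/2−0)/(3−0) = 7/2
max v = 21 over t∈[6,7] → v_max = 21
check: 21·(6+1) = 147 ✓

d=147 v_max=21 a_max=7/2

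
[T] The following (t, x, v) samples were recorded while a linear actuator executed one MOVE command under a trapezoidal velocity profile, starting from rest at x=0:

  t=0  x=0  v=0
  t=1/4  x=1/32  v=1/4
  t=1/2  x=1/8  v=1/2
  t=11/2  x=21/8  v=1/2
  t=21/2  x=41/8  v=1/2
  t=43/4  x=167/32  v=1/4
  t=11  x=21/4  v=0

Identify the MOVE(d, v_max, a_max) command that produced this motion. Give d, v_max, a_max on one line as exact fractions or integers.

final state: t=11, x=21/4, v=0 → d = 21/4
a_max = (1/4−0)/(1/4−0) = 1
max v = 1/2 over t∈[1/2,21/2] → v_max = 1/2
check: 1/2·(1/2+10) = 21/4 ✓

d=21/4 v_max=1/2 a_max=1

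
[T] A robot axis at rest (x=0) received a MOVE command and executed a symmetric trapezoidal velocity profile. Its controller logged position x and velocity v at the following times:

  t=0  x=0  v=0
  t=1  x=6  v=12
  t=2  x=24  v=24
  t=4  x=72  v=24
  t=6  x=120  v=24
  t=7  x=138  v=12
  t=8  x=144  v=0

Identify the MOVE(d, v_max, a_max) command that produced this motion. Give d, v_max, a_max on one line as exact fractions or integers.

final state: t=8, x=144, v=0 → d = 144
a_max = (12−0)/(1−0) = 12
max v = 24 over t∈[2,6] → v_max = 24
check: 24·(2+4) = 144 ✓

d=144 v_max=24 a_max=12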